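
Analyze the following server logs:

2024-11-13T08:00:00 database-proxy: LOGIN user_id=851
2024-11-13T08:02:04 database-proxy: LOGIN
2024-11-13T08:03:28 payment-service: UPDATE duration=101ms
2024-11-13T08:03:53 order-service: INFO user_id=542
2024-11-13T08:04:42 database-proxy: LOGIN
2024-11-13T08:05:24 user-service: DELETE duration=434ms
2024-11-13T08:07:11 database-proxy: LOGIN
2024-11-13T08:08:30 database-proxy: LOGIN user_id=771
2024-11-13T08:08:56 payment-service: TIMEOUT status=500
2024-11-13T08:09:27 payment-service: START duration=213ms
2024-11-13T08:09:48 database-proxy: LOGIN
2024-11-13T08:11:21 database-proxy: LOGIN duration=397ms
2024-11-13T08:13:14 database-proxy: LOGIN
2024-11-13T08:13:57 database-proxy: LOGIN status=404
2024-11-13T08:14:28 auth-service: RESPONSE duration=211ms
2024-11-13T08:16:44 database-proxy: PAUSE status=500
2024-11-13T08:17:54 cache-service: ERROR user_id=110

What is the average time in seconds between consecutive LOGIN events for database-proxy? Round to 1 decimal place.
104.6

To calculate average interval:

1. Find all LOGIN events for database-proxy in order
2. Calculate time gaps between consecutive events
3. Compute mean of gaps: 837 / 8 = 104.6 seconds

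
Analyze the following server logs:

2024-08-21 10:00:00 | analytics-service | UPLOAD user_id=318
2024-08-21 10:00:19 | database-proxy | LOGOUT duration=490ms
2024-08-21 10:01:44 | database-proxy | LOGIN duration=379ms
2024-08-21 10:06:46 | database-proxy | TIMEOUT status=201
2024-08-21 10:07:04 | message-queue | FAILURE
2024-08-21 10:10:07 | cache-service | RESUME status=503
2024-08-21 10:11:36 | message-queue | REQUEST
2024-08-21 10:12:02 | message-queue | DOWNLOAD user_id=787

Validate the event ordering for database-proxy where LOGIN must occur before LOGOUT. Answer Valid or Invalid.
Invalid

To validate ordering:

1. Required order: LOGIN → LOGOUT
2. Rule: LOGIN must occur before LOGOUT
3. Check actual order of events for database-proxy
4. Result: Invalid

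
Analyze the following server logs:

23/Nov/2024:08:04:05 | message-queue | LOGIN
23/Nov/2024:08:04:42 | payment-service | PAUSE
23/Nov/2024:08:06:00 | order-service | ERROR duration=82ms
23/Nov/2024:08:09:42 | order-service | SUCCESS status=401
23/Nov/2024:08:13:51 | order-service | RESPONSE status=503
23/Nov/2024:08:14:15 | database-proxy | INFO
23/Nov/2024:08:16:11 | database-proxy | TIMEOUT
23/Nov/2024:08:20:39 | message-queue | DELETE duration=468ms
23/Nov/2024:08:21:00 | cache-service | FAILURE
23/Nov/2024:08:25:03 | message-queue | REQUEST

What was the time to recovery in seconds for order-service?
222

To calculate recovery time:

1. Find ERROR event for order-service: 23/Nov/2024:08:06:00
2. Find next SUCCESS event for order-service: 23/Nov/2024:08:09:42
3. Recovery time: 23/Nov/2024:08:09:42 - 23/Nov/2024:08:06:00 = 222 seconds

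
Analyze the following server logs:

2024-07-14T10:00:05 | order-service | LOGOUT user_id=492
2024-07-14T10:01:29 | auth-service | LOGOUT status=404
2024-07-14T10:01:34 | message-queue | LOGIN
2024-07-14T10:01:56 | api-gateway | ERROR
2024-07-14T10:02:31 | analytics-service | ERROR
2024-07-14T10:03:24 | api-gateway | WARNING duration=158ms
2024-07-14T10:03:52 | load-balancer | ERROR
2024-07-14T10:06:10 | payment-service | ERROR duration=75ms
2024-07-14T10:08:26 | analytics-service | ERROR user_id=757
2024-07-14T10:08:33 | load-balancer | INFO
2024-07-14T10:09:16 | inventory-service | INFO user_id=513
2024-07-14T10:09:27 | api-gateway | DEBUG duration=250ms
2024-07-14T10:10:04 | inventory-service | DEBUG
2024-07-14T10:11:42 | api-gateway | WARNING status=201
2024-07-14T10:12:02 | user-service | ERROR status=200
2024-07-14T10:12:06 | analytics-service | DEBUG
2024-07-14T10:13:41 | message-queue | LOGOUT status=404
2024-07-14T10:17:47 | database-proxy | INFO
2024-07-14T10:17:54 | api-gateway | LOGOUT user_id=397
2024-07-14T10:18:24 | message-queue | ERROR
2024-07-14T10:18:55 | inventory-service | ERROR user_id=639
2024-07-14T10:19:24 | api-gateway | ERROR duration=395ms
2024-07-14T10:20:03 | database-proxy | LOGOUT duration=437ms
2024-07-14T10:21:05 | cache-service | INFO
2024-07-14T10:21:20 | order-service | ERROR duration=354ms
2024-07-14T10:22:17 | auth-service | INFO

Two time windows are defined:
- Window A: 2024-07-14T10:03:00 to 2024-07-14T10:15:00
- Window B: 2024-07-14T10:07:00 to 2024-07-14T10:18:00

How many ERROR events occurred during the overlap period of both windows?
2

To find overlap events:

1. Window A: 2024-07-14T10:03:00 to 2024-07-14T10:15:00
2. Window B: 2024-07-14T10:07:00 to 2024-07-14T10:18:00
3. Overlap period: 2024-07-14T10:07:00 to 2024-07-14T10:15:00
4. Count ERROR events in overlap: 2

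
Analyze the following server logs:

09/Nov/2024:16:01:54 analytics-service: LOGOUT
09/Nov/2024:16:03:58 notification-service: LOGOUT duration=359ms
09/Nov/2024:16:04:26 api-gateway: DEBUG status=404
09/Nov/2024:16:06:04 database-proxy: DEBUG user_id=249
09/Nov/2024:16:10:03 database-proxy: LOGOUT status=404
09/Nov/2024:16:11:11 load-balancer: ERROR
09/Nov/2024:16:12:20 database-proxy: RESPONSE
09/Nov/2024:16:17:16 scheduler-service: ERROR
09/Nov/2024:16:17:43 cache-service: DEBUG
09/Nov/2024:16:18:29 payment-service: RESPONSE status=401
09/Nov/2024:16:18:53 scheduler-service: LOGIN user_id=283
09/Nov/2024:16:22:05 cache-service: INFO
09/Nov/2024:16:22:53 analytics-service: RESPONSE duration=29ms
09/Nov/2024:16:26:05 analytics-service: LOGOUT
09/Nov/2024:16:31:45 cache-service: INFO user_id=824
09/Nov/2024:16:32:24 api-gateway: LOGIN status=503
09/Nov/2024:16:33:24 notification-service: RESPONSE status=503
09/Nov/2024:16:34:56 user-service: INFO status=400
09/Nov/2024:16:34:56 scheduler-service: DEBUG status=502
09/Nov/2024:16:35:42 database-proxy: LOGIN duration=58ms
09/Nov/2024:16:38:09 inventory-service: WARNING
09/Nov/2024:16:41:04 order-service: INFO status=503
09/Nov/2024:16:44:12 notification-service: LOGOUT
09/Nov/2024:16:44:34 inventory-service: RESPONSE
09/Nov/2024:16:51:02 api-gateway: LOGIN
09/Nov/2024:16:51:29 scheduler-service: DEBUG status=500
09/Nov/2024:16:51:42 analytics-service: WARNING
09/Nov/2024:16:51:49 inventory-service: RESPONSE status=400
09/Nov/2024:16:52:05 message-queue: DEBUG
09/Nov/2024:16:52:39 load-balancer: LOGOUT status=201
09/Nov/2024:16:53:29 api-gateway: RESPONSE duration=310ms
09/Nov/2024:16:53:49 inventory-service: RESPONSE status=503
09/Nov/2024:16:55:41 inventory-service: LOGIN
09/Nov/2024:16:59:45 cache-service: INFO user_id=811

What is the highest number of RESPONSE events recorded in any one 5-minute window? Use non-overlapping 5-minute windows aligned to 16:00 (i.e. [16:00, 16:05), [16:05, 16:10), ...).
3

To find the burst window:

1. Divide the log period into non-overlapping 5-minute windows starting at 16:00
2. Count RESPONSE events in each window
3. Find the window with maximum count
4. Maximum events in a window: 3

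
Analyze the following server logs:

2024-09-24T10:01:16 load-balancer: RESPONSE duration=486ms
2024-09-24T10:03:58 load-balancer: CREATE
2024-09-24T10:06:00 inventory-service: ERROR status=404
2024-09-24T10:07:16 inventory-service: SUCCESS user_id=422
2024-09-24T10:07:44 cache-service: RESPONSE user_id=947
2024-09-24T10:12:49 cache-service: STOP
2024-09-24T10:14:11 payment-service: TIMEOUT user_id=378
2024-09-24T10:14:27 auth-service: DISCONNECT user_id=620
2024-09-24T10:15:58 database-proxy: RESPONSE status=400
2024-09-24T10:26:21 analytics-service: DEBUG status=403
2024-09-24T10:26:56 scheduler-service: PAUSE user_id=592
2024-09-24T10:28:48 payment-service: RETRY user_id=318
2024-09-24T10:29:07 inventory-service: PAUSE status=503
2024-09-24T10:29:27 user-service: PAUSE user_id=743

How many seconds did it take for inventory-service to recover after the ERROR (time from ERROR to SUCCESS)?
76

To calculate recovery time:

1. Find ERROR event for inventory-service: 2024-09-24T10:06:00
2. Find next SUCCESS event for inventory-service: 2024-09-24T10:07:16
3. Recovery time: 2024-09-24T10:07:16 - 2024-09-24T10:06:00 = 76 seconds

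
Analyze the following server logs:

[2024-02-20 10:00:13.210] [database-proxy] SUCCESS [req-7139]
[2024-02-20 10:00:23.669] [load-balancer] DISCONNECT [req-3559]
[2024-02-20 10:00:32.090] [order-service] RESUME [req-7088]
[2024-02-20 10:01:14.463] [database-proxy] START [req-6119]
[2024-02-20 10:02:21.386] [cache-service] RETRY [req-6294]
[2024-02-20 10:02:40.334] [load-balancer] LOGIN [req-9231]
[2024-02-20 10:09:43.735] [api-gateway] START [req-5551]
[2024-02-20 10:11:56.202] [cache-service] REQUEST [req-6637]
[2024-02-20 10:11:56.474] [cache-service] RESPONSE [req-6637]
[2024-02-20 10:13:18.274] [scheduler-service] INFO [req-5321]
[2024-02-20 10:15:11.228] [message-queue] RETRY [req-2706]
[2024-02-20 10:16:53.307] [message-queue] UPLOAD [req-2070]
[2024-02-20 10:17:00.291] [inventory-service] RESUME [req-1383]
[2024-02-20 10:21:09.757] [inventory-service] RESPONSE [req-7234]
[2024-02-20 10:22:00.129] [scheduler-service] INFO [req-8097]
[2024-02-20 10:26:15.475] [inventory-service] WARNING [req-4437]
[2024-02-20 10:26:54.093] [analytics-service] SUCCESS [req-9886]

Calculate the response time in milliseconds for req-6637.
272

To calculate latency:

1. Find REQUEST with id req-6637: 2024-02-20 10:11:56.202
2. Find RESPONSE with id req-6637: 2024-02-20 10:11:56.474
3. Latency: 2024-02-20 10:11:56.474 - 2024-02-20 10:11:56.202 = 272ms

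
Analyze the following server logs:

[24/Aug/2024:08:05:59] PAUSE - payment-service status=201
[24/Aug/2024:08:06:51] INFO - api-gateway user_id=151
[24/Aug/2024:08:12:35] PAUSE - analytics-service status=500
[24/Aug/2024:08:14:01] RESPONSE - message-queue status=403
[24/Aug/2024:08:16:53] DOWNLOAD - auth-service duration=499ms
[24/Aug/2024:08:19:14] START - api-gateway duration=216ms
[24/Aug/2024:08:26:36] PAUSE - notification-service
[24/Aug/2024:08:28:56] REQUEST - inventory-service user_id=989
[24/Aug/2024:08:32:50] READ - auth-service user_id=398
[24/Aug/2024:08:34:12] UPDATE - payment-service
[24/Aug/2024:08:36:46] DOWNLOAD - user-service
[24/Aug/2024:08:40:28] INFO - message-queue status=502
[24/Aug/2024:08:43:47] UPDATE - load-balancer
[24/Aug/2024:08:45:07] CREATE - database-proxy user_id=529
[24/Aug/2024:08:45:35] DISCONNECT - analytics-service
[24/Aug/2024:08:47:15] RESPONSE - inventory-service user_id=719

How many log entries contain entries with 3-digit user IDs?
5

To find matching entries:

1. Pattern to match: entries with 3-digit user IDs
2. Scan each log entry for the pattern
3. Count matches: 5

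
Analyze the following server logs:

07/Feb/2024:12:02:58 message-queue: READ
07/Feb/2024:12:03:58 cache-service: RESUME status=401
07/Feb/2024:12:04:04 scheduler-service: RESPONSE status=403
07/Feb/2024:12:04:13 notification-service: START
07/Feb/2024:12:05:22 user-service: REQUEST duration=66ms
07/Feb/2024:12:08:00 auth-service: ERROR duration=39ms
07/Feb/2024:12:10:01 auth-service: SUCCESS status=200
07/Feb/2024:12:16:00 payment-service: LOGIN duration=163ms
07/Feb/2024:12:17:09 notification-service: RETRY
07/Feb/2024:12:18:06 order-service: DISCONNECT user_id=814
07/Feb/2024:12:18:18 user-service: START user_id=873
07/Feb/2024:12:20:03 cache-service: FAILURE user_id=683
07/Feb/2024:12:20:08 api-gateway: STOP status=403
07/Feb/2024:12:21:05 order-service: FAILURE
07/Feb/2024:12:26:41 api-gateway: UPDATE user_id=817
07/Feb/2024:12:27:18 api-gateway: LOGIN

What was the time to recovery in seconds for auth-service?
121

To calculate recovery time:

1. Find ERROR event for auth-service: 07/Feb/2024:12:08:00
2. Find next SUCCESS event for auth-service: 07/Feb/2024:12:10:01
3. Recovery time: 07/Feb/2024:12:10:01 - 07/Feb/2024:12:08:00 = 121 seconds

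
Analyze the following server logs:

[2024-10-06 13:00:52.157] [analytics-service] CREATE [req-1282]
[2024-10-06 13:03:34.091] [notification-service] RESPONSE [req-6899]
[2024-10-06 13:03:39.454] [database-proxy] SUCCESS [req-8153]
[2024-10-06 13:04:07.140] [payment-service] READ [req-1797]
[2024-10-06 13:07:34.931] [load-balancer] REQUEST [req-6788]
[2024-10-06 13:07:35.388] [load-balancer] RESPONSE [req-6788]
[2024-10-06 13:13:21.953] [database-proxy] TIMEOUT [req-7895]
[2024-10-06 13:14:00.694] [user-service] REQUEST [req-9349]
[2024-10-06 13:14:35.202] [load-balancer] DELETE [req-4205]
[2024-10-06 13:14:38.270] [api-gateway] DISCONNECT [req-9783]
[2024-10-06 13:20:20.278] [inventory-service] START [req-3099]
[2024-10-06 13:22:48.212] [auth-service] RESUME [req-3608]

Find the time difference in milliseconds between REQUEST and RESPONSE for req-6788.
457

To calculate latency:

1. Find REQUEST with id req-6788: 2024-10-06 13:07:34.931
2. Find RESPONSE with id req-6788: 2024-10-06 13:07:35.388
3. Latency: 2024-10-06 13:07:35.388 - 2024-10-06 13:07:34.931 = 457ms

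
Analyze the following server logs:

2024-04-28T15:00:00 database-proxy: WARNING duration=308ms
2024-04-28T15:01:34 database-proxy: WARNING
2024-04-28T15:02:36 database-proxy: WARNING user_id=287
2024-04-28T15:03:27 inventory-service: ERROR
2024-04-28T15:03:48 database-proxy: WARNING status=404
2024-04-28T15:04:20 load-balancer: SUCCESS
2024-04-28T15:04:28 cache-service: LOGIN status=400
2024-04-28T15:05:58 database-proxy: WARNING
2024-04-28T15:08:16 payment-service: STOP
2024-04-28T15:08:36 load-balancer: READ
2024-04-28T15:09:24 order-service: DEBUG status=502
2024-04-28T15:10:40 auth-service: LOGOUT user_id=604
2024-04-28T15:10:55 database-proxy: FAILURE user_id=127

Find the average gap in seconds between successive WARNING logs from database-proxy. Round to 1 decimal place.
89.5

To calculate average interval:

1. Find all WARNING events for database-proxy in order
2. Calculate time gaps between consecutive events
3. Compute mean of gaps: 358 / 4 = 89.5 seconds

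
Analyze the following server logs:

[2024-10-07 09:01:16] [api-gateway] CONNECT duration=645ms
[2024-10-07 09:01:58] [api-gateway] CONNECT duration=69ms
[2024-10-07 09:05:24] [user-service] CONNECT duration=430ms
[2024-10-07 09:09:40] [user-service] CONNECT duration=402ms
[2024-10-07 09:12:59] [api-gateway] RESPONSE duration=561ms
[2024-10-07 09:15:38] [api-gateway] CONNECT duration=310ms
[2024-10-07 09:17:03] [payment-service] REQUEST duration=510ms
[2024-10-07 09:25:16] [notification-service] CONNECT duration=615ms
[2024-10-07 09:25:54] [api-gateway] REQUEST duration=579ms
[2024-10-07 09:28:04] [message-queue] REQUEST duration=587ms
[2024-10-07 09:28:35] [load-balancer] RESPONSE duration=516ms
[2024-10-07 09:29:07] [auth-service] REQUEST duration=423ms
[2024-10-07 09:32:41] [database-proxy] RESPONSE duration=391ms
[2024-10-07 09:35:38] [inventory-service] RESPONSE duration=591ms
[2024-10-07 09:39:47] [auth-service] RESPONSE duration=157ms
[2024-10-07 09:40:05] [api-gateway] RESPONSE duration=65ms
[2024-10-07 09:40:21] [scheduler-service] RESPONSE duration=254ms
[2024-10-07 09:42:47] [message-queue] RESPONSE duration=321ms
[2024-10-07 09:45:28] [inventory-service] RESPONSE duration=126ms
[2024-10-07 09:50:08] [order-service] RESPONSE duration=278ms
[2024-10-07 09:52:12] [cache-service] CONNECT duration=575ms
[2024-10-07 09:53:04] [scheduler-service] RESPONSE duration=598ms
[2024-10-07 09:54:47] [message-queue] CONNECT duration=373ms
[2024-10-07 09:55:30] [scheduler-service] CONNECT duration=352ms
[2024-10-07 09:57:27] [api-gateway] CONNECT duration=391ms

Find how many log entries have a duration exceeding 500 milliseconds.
10

To count timeouts:

1. Threshold: 500ms
2. Extract duration from each log entry
3. Count entries where duration > 500
4. Timeout count: 10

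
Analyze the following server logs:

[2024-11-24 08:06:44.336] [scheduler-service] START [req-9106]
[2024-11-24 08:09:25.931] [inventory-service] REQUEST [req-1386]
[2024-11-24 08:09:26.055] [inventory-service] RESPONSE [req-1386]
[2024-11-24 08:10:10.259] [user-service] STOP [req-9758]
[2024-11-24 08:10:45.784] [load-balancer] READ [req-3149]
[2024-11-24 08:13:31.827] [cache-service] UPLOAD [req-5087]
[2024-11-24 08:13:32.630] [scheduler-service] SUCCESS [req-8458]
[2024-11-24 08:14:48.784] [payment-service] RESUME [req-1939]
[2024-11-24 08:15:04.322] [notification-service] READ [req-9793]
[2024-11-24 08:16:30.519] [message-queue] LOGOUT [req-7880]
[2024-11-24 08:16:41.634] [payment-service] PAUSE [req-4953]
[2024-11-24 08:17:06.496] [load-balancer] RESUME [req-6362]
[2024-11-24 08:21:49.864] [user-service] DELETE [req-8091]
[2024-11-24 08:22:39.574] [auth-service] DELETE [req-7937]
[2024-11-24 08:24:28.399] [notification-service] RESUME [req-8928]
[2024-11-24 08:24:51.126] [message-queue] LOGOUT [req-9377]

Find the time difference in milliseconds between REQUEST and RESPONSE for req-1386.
124

To calculate latency:

1. Find REQUEST with id req-1386: 2024-11-24 08:09:25.931
2. Find RESPONSE with id req-1386: 2024-11-24 08:09:26.055
3. Latency: 2024-11-24 08:09:26.055 - 2024-11-24 08:09:25.931 = 124ms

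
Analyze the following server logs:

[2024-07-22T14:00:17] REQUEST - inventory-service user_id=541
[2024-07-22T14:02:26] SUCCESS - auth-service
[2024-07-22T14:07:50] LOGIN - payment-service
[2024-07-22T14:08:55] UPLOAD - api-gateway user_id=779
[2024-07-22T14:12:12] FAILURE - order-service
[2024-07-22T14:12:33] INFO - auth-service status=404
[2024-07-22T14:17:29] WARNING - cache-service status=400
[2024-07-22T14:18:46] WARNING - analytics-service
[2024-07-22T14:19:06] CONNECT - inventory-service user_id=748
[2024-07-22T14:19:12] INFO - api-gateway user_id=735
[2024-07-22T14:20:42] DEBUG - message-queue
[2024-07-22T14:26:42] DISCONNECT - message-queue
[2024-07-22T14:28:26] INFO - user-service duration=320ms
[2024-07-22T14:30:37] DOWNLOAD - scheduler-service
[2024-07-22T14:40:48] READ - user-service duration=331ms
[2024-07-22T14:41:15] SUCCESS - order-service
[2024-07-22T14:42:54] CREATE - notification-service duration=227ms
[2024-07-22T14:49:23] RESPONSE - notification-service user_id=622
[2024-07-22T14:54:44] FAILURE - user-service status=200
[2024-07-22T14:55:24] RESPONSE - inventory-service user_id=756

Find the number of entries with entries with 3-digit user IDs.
6

To find matching entries:

1. Pattern to match: entries with 3-digit user IDs
2. Scan each log entry for the pattern
3. Count matches: 6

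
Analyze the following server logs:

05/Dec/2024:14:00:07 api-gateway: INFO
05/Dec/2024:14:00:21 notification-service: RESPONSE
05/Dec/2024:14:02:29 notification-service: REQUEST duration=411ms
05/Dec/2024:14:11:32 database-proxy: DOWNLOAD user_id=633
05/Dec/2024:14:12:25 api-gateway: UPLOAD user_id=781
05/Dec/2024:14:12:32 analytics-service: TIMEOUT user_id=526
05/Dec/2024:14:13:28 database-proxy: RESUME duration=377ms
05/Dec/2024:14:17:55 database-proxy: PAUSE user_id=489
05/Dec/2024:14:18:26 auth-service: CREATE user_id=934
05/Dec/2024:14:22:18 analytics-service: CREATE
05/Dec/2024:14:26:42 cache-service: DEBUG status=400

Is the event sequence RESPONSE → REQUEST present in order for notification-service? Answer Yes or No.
Yes

To verify sequence order:

1. Find all events in sequence RESPONSE → REQUEST for notification-service
2. Extract their timestamps
3. Check if timestamps are in ascending order
4. Result: Yes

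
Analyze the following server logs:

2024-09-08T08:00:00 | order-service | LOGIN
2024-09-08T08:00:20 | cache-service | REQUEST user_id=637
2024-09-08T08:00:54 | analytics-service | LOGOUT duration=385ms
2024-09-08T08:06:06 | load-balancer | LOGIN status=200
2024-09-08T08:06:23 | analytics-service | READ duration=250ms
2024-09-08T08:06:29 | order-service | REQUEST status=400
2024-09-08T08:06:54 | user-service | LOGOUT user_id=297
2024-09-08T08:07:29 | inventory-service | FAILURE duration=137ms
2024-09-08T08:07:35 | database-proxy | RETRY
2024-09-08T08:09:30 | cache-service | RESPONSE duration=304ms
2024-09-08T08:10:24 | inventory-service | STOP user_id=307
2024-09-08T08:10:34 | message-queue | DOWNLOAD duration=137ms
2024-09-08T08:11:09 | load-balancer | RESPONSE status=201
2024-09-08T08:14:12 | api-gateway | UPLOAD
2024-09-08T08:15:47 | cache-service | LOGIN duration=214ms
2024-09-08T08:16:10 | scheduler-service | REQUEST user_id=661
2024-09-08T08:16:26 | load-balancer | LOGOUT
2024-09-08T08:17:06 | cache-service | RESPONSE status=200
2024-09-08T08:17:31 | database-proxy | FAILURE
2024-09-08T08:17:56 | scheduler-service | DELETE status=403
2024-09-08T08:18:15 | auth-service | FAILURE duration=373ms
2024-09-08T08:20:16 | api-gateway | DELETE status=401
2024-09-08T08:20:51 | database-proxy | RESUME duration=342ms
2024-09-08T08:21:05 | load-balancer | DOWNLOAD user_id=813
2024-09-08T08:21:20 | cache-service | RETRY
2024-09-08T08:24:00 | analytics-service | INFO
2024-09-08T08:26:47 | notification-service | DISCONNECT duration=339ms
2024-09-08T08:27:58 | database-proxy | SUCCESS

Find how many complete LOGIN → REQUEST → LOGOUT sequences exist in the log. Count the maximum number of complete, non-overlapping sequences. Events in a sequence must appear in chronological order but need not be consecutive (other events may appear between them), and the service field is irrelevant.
3

To count sequences:

1. Look for pattern: LOGIN → REQUEST → LOGOUT
2. Greedily scan the log in chronological order, matching each sequence element in turn (ignoring service)
3. Each time the full pattern completes, increment the count and restart matching from the next event
4. Complete non-overlapping sequences found: 3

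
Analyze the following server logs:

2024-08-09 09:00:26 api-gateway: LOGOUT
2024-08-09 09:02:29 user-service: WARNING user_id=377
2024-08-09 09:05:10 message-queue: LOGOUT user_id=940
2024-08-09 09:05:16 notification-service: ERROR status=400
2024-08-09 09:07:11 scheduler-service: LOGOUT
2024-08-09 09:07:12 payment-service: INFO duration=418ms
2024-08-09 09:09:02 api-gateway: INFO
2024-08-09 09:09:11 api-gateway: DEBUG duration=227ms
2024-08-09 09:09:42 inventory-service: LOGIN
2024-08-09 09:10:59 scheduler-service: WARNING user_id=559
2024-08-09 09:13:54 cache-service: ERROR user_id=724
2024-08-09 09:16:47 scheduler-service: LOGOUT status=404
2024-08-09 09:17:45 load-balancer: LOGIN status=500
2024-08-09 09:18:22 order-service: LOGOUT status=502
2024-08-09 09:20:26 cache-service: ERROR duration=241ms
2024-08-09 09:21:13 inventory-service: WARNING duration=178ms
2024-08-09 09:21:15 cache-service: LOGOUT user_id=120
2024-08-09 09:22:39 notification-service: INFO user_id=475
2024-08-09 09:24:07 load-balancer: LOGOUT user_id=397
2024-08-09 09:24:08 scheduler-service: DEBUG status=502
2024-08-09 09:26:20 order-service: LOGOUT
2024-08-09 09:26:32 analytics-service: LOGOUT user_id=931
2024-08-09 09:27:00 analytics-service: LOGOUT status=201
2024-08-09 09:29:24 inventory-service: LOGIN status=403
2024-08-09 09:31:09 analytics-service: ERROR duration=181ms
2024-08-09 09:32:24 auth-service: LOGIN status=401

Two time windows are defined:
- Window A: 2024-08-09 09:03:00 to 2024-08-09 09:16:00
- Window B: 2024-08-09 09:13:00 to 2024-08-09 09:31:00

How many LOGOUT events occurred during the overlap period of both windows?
0

To find overlap events:

1. Window A: 2024-08-09 09:03:00 to 2024-08-09 09:16:00
2. Window B: 2024-08-09 09:13:00 to 2024-08-09 09:31:00
3. Overlap period: 2024-08-09 09:13:00 to 2024-08-09 09:16:00
4. Count LOGOUT events in overlap: 0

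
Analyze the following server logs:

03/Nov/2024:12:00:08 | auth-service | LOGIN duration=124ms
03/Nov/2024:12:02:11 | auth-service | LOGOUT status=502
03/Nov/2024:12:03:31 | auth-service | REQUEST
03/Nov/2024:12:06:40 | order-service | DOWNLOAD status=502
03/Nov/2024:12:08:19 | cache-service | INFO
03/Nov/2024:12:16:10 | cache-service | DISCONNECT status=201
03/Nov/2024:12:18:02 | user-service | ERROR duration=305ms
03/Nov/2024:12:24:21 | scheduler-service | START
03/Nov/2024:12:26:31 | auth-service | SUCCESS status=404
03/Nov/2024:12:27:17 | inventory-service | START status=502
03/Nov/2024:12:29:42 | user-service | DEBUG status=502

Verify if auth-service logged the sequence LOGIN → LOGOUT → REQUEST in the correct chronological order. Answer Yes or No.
Yes

To verify sequence order:

1. Find all events in sequence LOGIN → LOGOUT → REQUEST for auth-service
2. Extract their timestamps
3. Check if timestamps are in ascending order
4. Result: Yes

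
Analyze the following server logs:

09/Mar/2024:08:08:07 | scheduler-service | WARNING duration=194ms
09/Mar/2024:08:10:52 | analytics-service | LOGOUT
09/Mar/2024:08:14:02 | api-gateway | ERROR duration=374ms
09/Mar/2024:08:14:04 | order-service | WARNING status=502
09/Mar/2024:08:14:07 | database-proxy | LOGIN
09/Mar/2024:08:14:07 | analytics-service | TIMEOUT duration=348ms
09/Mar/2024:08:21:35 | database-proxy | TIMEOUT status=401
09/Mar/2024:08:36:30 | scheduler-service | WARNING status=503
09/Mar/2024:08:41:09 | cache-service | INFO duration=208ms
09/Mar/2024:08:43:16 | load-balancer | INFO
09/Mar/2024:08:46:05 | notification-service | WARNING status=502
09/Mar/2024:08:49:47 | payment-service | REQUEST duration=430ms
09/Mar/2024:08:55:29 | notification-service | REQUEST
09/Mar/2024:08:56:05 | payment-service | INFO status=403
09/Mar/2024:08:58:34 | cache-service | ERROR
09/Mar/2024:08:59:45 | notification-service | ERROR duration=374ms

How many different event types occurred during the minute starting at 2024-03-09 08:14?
4

To count unique event types:

1. Filter events in the minute starting at 2024-03-09 08:14
2. Extract event types from matching entries
3. Count unique types: 4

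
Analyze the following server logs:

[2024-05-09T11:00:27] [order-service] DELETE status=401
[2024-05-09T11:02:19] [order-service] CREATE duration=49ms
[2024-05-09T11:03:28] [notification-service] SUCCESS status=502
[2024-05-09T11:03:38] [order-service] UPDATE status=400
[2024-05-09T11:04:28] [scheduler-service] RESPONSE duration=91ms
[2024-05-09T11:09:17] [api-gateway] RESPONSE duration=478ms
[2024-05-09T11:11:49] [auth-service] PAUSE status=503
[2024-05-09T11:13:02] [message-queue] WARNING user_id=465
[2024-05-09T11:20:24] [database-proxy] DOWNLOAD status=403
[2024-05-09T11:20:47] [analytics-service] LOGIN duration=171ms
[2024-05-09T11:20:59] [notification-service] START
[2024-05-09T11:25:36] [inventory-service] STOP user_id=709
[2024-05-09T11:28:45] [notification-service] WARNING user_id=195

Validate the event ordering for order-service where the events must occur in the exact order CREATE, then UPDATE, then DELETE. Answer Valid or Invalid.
Invalid

To validate ordering:

1. Required order: CREATE → UPDATE → DELETE
2. Rule: the events must occur in the exact order CREATE, then UPDATE, then DELETE
3. Check actual order of events for order-service
4. Result: Invalid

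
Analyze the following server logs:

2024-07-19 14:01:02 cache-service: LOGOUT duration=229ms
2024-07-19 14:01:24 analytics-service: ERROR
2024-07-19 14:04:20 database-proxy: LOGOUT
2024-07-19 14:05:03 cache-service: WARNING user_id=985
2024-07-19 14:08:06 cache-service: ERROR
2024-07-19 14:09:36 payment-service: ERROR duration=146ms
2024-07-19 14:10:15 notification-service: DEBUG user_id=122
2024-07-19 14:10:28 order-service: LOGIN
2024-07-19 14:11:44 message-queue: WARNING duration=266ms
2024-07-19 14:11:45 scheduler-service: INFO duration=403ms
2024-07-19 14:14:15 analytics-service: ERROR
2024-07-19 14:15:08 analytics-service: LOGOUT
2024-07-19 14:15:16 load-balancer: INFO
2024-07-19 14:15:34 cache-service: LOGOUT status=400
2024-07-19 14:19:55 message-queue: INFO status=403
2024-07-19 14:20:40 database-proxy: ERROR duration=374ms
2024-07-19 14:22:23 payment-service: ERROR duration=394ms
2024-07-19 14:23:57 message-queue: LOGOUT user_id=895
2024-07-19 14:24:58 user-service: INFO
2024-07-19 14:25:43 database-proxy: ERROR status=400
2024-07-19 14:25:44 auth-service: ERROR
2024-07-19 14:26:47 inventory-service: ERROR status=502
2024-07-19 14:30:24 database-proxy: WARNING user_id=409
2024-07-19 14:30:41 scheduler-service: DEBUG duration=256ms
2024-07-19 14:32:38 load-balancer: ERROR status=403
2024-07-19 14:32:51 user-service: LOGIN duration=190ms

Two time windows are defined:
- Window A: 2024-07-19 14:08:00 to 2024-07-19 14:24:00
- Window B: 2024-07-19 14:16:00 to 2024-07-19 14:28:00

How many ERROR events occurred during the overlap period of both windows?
2

To find overlap events:

1. Window A: 2024-07-19 14:08:00 to 2024-07-19 14:24:00
2. Window B: 2024-07-19 14:16:00 to 2024-07-19 14:28:00
3. Overlap period: 2024-07-19 14:16:00 to 2024-07-19 14:24:00
4. Count ERROR events in overlap: 2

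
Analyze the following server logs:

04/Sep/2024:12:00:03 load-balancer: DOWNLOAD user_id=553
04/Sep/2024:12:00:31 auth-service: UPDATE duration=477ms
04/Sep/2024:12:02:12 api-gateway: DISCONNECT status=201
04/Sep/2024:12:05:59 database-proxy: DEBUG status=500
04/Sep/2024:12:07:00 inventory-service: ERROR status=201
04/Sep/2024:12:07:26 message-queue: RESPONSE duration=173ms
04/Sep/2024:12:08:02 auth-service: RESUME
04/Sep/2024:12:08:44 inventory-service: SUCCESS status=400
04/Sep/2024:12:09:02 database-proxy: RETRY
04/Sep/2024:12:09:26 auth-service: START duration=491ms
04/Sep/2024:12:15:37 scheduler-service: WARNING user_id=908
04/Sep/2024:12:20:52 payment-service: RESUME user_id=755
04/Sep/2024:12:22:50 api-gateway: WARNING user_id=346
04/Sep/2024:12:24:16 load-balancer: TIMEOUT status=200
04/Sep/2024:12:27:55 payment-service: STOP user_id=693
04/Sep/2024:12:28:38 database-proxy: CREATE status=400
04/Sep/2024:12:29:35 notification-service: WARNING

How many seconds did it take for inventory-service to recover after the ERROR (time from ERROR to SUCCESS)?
104

To calculate recovery time:

1. Find ERROR event for inventory-service: 04/Sep/2024:12:07:00
2. Find next SUCCESS event for inventory-service: 04/Sep/2024:12:08:44
3. Recovery time: 04/Sep/2024:12:08:44 - 04/Sep/2024:12:07:00 = 104 seconds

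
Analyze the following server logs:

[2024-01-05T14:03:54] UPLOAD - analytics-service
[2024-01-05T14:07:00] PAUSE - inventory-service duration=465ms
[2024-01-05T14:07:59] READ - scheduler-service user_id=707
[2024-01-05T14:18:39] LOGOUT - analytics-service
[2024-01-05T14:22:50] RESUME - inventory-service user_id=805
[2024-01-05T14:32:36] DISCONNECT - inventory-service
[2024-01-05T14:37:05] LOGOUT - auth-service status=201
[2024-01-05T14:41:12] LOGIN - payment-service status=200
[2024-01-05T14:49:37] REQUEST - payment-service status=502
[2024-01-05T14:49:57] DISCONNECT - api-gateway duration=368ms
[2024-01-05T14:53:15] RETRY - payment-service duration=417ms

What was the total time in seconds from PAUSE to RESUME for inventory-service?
950

To calculate state duration:

1. Find PAUSE event for inventory-service: 2024-01-05T14:07:00
2. Find RESUME event for inventory-service: 2024-01-05T14:22:50
3. Calculate duration: 2024-01-05T14:22:50 - 2024-01-05T14:07:00 = 950 seconds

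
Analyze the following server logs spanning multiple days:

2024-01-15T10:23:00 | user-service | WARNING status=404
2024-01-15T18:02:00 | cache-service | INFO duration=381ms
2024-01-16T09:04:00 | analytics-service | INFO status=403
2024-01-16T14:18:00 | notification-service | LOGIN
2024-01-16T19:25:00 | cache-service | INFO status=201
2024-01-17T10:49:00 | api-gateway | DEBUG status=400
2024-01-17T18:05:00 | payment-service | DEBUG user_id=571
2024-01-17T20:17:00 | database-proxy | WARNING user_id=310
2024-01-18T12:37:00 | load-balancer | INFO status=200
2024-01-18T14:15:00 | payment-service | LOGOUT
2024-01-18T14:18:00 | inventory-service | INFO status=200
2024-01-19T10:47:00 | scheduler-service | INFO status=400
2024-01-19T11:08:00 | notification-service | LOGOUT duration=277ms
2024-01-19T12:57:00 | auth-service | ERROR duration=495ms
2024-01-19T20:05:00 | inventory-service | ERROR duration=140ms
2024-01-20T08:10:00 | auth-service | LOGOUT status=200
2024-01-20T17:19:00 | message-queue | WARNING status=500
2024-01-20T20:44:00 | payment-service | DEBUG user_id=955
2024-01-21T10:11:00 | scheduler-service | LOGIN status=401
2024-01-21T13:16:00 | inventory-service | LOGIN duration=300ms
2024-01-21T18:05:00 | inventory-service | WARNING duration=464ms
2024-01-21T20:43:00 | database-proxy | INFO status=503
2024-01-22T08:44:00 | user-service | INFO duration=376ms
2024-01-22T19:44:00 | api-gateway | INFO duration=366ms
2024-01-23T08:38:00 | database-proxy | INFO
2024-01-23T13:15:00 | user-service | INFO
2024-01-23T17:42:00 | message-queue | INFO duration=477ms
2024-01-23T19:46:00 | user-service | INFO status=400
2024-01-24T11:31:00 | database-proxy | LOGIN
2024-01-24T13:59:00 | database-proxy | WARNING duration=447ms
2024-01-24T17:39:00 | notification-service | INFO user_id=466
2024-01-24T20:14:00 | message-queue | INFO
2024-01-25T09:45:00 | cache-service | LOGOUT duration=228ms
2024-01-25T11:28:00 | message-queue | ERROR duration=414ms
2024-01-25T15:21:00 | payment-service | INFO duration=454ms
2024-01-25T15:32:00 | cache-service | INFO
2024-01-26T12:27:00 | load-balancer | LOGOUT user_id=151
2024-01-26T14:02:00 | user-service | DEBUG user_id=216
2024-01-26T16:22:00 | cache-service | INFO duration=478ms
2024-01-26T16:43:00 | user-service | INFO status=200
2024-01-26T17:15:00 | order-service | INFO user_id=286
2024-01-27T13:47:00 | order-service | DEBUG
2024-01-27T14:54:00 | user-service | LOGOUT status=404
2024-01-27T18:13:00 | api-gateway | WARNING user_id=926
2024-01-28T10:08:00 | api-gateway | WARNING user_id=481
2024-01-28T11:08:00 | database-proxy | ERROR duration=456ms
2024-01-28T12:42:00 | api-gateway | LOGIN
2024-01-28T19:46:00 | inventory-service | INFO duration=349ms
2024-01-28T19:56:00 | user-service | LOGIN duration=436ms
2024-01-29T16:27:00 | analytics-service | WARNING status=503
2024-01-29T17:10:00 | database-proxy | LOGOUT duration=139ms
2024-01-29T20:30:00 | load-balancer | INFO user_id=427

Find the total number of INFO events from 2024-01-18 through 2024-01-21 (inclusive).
4

To filter by date range:

1. Date range: 2024-01-18 through 2024-01-21, both dates inclusive
2. Filter for INFO events whose date falls in this range
3. Count matching events: 4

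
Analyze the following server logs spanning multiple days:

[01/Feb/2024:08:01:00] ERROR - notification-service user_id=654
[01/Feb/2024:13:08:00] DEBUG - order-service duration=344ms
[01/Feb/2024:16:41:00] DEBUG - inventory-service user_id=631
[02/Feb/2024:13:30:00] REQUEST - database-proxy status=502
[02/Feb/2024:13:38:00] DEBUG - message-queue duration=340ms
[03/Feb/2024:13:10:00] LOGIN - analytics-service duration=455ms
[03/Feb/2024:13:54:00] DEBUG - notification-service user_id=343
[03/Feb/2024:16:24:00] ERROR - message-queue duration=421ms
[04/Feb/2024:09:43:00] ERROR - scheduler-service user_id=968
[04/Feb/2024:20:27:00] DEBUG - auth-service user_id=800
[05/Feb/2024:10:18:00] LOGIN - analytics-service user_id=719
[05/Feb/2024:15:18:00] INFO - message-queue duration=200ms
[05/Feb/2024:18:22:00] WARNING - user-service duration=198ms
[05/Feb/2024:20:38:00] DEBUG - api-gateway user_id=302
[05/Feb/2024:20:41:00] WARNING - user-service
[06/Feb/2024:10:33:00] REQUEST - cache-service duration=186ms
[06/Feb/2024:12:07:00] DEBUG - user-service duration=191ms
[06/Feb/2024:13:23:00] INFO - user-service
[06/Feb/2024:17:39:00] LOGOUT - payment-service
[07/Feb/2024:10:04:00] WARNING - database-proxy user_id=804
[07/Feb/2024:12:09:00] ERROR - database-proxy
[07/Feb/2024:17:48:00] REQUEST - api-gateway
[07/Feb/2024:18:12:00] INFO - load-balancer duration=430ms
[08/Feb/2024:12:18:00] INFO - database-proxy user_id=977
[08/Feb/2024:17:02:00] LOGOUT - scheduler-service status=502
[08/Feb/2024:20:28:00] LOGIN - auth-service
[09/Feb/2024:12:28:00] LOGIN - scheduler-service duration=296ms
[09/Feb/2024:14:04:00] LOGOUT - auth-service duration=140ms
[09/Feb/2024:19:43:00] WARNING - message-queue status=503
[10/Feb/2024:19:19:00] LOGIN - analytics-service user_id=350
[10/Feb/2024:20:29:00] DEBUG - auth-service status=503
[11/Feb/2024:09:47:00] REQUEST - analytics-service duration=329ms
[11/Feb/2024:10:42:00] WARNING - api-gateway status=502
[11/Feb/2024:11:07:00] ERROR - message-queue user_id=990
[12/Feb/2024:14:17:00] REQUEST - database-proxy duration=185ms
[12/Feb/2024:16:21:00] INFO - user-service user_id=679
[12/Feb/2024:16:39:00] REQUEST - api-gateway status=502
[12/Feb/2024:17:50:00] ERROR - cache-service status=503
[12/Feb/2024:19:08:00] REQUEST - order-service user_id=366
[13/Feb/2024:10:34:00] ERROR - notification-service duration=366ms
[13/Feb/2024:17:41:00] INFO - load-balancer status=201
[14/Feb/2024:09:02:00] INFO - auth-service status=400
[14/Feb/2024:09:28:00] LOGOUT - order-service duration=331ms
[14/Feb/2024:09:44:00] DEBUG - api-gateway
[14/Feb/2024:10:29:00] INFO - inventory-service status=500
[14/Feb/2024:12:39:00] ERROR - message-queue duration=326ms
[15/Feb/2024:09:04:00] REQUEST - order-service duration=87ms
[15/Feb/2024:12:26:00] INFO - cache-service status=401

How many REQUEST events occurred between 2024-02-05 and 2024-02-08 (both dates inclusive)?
2

To filter by date range:

1. Date range: 2024-02-05 through 2024-02-08, both dates inclusive
2. Filter for REQUEST events whose date falls in this range
3. Count matching events: 2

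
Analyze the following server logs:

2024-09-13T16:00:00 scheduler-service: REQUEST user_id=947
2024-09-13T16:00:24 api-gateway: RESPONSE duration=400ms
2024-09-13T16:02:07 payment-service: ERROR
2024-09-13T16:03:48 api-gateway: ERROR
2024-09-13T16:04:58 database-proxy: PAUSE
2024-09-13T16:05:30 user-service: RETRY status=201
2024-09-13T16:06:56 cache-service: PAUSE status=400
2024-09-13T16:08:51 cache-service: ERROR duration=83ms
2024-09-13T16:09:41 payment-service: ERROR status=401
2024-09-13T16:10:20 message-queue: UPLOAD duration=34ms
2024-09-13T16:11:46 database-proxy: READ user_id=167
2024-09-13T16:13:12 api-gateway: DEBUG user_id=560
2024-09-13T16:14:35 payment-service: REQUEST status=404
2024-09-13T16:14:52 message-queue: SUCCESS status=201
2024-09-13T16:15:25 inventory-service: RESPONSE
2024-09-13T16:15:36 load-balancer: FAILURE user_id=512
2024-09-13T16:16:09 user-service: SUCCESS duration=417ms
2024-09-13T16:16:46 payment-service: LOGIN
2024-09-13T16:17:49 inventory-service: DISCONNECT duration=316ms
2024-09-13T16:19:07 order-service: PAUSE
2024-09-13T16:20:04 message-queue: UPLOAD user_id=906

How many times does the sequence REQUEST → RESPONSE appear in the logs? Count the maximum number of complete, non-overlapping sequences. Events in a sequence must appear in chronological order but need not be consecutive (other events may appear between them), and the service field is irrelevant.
2

To count sequences:

1. Look for pattern: REQUEST → RESPONSE
2. Greedily scan the log in chronological order, matching each sequence element in turn (ignoring service)
3. Each time the full pattern completes, increment the count and restart matching from the next event
4. Complete non-overlapping sequences found: 2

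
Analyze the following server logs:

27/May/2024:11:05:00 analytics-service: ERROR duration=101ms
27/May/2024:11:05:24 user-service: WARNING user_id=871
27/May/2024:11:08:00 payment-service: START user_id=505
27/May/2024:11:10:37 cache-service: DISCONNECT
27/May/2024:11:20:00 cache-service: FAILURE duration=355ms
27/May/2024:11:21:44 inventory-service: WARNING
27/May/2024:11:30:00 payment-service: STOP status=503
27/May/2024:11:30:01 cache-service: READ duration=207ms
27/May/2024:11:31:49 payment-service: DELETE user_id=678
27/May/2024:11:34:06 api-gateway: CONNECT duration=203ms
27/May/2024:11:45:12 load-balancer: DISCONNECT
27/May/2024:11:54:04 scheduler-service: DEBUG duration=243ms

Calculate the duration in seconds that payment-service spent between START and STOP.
1320

To calculate state duration:

1. Find START event for payment-service: 27/May/2024:11:08:00
2. Find STOP event for payment-service: 27/May/2024:11:30:00
3. Calculate duration: 27/May/2024:11:30:00 - 27/May/2024:11:08:00 = 1320 seconds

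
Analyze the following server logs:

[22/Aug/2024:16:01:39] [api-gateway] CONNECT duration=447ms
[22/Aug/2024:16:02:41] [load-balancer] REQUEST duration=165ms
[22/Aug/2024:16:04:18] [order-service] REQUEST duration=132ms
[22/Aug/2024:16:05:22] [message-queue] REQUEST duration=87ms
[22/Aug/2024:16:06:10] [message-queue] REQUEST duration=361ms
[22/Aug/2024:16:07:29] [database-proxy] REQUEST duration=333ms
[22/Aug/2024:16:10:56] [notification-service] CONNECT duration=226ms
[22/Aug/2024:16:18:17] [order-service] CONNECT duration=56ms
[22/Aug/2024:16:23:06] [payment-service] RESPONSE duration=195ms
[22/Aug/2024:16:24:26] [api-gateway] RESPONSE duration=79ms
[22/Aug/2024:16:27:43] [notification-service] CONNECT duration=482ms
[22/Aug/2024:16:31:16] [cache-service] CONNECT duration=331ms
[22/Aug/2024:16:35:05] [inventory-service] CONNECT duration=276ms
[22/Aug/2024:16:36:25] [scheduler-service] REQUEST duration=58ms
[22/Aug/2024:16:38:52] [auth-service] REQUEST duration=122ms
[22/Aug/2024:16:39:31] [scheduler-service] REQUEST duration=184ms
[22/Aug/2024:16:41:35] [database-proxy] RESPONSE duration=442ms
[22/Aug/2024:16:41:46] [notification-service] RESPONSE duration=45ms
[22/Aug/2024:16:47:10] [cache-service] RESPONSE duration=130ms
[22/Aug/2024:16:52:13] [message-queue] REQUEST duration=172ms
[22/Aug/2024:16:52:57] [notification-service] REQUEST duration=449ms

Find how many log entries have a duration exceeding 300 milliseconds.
7

To count timeouts:

1. Threshold: 300ms
2. Extract duration from each log entry
3. Count entries where duration > 300
4. Timeout count: 7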